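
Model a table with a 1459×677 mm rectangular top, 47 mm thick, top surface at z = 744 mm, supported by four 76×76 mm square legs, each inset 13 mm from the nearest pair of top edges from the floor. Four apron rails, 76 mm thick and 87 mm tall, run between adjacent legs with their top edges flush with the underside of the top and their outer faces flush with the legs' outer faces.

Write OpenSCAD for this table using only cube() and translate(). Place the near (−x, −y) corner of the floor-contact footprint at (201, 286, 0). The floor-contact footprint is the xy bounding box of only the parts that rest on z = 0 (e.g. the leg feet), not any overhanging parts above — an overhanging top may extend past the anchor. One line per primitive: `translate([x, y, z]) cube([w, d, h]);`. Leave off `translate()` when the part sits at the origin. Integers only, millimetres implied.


// leg_h = 744 - 47 = 697
// apron z = 697 - 87 = 610
translate([188, 273, 697]) cube([1459, 677, 47]);
translate([201, 286, 0]) cube([76, 76, 697]);
translate([1558, 286, 0]) cube([76, 76, 697]);
translate([201, 861, 0]) cube([76, 76, 697]);
translate([1558, 861, 0]) cube([76, 76, 697]);
translate([277, 286, 610]) cube([1281, 76, 87]);
translate([277, 861, 610]) cube([1281, 76, 87]);
translate([201, 362, 610]) cube([76, 499, 87]);
translate([1558, 362, 610]) cube([76, 499, 87]);


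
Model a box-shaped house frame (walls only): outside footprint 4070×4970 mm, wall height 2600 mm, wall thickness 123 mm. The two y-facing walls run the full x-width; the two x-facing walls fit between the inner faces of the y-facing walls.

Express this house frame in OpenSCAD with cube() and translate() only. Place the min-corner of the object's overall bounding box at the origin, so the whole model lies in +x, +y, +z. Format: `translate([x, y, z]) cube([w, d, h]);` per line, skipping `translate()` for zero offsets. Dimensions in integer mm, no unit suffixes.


cube([4070, 123, 2600]);
translate([0, 4847, 0]) cube([4070, 123, 2600]);
translate([0, 123, 0]) cube([123, 4724, 2600]);
translate([3947, 123, 0]) cube([123, 4724, 2600]);


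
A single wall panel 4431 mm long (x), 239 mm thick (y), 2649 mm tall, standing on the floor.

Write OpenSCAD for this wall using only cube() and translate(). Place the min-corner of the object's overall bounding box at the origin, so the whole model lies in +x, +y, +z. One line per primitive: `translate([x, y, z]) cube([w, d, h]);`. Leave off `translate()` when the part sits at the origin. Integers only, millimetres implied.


cube([4431, 239, 2649]);


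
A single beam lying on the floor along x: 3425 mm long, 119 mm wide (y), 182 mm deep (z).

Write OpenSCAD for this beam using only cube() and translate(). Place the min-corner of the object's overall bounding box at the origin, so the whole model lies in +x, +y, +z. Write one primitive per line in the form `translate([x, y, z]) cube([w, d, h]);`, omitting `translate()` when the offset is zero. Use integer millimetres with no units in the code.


cube([3425, 119, 182]);


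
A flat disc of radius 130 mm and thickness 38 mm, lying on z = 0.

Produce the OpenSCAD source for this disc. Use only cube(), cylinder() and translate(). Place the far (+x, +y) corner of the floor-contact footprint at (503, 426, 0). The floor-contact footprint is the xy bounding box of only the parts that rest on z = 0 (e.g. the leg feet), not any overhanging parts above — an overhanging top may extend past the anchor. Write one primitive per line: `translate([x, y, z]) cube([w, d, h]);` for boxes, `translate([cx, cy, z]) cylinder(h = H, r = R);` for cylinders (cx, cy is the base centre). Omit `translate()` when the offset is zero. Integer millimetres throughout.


translate([373, 296, 0]) cylinder(h = 38, r = 130);


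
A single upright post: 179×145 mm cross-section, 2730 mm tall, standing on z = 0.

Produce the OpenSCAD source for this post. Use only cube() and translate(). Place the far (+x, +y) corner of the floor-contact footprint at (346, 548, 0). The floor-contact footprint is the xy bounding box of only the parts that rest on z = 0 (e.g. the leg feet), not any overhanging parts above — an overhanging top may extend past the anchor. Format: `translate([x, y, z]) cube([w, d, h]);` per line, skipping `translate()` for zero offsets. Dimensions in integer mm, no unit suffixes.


translate([167, 403, 0]) cube([179, 145, 2730]);


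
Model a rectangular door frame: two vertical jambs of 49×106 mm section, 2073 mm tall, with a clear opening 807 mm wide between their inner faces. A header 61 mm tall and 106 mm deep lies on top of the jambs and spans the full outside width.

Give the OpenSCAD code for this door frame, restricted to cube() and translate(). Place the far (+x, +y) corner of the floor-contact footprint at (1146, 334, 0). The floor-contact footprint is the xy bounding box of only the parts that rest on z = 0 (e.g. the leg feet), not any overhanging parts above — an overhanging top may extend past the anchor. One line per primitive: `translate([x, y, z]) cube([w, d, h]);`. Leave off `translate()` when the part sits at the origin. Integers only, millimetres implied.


translate([241, 228, 0]) cube([49, 106, 2073]);
translate([1097, 228, 0]) cube([49, 106, 2073]);
translate([241, 228, 2073]) cube([905, 106, 61]);


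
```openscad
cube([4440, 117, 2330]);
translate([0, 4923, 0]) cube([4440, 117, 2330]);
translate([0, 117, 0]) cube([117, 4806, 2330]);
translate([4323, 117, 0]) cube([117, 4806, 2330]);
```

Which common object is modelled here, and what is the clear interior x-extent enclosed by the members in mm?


A house (or room) frame. The interior width is 4206 mm.

Four 2330 mm walls enclosing a rectangle with no floor or roof — a room or house frame. Outside width is 4440 mm and wall thickness is 117 mm, so the interior width is 4440 − 2 × 117 = 4206 mm.


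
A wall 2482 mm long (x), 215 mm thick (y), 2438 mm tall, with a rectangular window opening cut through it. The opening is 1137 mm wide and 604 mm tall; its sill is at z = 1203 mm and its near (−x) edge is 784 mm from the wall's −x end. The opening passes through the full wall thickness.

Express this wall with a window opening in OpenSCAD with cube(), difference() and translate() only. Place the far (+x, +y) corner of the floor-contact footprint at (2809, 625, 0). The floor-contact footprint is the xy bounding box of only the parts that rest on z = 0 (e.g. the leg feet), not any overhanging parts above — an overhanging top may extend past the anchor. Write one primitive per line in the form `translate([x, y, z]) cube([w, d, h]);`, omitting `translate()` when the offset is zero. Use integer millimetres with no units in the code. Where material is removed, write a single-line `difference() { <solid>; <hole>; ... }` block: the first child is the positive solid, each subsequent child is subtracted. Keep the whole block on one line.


difference() { translate([327, 410, 0]) cube([2482, 215, 2438]); translate([1111, 410, 1203]) cube([1137, 215, 604]); }


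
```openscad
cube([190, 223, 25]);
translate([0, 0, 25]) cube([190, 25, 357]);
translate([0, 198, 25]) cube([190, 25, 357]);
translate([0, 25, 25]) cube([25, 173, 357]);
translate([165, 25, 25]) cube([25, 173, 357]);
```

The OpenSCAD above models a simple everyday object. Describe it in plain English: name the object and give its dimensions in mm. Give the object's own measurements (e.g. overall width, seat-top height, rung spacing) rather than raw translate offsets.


An open-topped rectangular box: outside dimensions 190×223×382 mm, with a uniform wall and base thickness of 25 mm. The base is a full 190×223 slab on the floor; four walls sit on top of the base. The front and back walls (the −y and +y sides) span the full width; the two side walls fit between them.


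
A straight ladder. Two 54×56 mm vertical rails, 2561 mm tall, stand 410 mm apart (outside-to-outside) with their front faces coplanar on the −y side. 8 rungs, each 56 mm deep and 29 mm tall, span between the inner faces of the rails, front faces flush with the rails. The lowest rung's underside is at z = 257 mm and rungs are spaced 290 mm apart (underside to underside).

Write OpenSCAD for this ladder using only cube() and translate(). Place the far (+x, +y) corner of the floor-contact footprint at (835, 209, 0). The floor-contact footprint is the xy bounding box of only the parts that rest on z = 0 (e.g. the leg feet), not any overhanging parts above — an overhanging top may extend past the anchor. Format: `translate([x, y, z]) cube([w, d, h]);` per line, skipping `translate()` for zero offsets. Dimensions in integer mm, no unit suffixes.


translate([425, 153, 0]) cube([54, 56, 2561]);
translate([781, 153, 0]) cube([54, 56, 2561]);
translate([479, 153, 257]) cube([302, 56, 29]);
translate([479, 153, 547]) cube([302, 56, 29]);
translate([479, 153, 837]) cube([302, 56, 29]);
translate([479, 153, 1127]) cube([302, 56, 29]);
translate([479, 153, 1417]) cube([302, 56, 29]);
translate([479, 153, 1707]) cube([302, 56, 29]);
translate([479, 153, 1997]) cube([302, 56, 29]);
translate([479, 153, 2287]) cube([302, 56, 29]);


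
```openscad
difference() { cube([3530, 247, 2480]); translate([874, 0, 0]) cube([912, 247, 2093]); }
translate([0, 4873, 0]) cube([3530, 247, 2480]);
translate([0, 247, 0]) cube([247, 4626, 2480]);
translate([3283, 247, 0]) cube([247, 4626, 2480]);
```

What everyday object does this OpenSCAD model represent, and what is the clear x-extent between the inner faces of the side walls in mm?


A single room. The interior width is 3036 mm.

Four walls enclosing a rectangle with a door in the front wall — a room. Outside width 3530 minus two 247 mm walls gives 3036 mm.


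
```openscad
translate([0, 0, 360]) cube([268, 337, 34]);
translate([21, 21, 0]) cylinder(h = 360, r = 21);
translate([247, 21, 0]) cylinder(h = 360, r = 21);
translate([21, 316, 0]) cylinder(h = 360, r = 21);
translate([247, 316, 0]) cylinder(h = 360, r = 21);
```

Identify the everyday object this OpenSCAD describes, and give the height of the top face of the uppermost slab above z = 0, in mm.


A stool. The seat height is 394 mm.

A 268×337×34 slab at z = 360 on four corner cylinders — a stool. The seat top is 360 + 34 = 394 mm.


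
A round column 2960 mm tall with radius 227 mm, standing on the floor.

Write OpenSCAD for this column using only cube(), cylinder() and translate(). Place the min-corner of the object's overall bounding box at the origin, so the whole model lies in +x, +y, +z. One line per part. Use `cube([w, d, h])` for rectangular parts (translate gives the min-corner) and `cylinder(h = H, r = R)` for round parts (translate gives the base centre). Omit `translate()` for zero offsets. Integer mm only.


translate([227, 227, 0]) cylinder(h = 2960, r = 227);


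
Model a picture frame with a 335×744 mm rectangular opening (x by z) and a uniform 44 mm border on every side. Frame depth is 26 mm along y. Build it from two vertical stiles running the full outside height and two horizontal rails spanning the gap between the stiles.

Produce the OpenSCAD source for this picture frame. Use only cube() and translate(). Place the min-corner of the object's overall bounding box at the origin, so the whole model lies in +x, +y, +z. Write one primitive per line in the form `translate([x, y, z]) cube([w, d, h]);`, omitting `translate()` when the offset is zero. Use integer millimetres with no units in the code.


cube([44, 26, 832]);
translate([379, 0, 0]) cube([44, 26, 832]);
translate([44, 0, 0]) cube([335, 26, 44]);
translate([44, 0, 788]) cube([335, 26, 44]);


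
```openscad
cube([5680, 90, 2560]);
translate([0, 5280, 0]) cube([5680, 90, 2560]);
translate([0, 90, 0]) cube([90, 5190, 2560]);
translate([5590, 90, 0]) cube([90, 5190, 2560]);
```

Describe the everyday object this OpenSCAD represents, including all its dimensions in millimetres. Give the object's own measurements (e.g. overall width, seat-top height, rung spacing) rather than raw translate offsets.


The wall frame of a small rectangular building: four walls, each 2560 mm tall and 90 mm thick, enclosing a footprint 5680 mm (x) by 5370 mm (y) outside-to-outside, with no floor or roof. The front and back walls (the −y and +y sides) span the full width; the two side walls fit between them.


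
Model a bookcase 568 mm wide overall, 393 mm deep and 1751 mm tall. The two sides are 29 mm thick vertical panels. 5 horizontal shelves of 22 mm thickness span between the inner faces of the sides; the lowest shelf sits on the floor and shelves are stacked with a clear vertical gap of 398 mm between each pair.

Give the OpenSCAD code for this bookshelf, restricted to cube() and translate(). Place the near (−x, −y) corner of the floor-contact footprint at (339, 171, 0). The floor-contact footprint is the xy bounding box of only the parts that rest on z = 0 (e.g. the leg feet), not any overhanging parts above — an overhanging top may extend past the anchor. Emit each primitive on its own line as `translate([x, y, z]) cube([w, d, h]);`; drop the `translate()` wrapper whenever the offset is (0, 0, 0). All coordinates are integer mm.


translate([339, 171, 0]) cube([29, 393, 1751]);
translate([878, 171, 0]) cube([29, 393, 1751]);
translate([368, 171, 0]) cube([510, 393, 22]);
translate([368, 171, 420]) cube([510, 393, 22]);
translate([368, 171, 840]) cube([510, 393, 22]);
translate([368, 171, 1260]) cube([510, 393, 22]);
translate([368, 171, 1680]) cube([510, 393, 22]);


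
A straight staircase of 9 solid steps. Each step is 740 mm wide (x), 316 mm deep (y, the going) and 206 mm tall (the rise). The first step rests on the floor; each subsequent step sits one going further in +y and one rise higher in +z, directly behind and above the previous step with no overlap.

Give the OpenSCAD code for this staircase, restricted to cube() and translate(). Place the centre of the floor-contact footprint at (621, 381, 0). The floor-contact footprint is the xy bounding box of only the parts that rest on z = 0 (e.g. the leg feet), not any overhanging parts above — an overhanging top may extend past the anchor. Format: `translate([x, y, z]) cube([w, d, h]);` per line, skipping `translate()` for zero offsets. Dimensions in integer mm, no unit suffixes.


translate([251, 223, 0]) cube([740, 316, 206]);
translate([251, 539, 206]) cube([740, 316, 206]);
translate([251, 855, 412]) cube([740, 316, 206]);
translate([251, 1171, 618]) cube([740, 316, 206]);
translate([251, 1487, 824]) cube([740, 316, 206]);
translate([251, 1803, 1030]) cube([740, 316, 206]);
translate([251, 2119, 1236]) cube([740, 316, 206]);
translate([251, 2435, 1442]) cube([740, 316, 206]);
translate([251, 2751, 1648]) cube([740, 316, 206]);


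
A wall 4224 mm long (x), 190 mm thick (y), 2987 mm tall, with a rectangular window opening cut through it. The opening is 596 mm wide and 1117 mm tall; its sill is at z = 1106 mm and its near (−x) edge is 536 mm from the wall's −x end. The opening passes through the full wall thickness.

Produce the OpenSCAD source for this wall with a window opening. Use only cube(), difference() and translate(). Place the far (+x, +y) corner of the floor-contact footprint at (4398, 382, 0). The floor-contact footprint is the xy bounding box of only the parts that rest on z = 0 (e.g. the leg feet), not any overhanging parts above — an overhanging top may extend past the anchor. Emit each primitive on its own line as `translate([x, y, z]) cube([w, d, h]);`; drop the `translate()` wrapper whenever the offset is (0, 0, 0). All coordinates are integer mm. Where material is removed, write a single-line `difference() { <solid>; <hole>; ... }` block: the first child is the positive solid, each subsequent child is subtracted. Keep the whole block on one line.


difference() { translate([174, 192, 0]) cube([4224, 190, 2987]); translate([710, 192, 1106]) cube([596, 190, 1117]); }


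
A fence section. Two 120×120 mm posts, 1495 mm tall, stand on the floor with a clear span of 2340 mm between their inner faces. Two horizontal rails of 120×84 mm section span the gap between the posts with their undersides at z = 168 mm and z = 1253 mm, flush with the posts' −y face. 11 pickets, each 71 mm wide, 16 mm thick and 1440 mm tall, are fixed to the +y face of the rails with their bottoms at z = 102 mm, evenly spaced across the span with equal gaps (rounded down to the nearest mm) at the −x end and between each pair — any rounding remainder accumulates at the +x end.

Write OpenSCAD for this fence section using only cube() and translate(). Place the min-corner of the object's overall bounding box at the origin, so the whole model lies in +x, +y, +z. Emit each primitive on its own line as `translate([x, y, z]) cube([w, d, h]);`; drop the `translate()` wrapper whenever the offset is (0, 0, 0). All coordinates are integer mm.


cube([120, 120, 1495]);
translate([2460, 0, 0]) cube([120, 120, 1495]);
translate([120, 0, 168]) cube([2340, 120, 84]);
translate([120, 0, 1253]) cube([2340, 120, 84]);
translate([249, 120, 102]) cube([71, 16, 1440]);
translate([449, 120, 102]) cube([71, 16, 1440]);
translate([649, 120, 102]) cube([71, 16, 1440]);
translate([849, 120, 102]) cube([71, 16, 1440]);
translate([1049, 120, 102]) cube([71, 16, 1440]);
translate([1249, 120, 102]) cube([71, 16, 1440]);
translate([1449, 120, 102]) cube([71, 16, 1440]);
translate([1649, 120, 102]) cube([71, 16, 1440]);
translate([1849, 120, 102]) cube([71, 16, 1440]);
translate([2049, 120, 102]) cube([71, 16, 1440]);
translate([2249, 120, 102]) cube([71, 16, 1440]);


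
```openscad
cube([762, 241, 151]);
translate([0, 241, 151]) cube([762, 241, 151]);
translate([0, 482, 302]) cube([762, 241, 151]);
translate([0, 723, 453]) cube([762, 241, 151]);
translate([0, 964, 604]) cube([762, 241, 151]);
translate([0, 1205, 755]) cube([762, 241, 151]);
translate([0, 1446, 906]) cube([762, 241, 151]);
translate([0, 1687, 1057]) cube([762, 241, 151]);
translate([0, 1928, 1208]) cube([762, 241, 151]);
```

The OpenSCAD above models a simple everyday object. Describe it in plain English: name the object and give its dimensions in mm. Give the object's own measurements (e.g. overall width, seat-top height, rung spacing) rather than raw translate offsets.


A straight staircase of 9 solid steps. Each step is 762 mm wide (x), 241 mm deep (y, the going) and 151 mm tall (the rise). The first step rests on the floor; each subsequent step sits one going further in +y and one rise higher in +z, directly behind and above the previous step with no overlap.


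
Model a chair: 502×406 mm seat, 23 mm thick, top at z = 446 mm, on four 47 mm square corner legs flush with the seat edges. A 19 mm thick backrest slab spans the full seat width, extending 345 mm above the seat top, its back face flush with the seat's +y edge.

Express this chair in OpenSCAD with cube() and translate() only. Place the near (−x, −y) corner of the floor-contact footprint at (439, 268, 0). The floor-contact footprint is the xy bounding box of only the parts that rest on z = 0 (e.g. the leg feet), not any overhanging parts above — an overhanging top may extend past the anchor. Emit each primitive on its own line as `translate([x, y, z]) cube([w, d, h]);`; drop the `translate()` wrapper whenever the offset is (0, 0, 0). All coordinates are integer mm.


// leg_h = 446 - 23 = 423
translate([439, 268, 423]) cube([502, 406, 23]);
translate([439, 268, 0]) cube([47, 47, 423]);
translate([894, 268, 0]) cube([47, 47, 423]);
translate([439, 627, 0]) cube([47, 47, 423]);
translate([894, 627, 0]) cube([47, 47, 423]);
translate([439, 655, 446]) cube([502, 19, 345]);


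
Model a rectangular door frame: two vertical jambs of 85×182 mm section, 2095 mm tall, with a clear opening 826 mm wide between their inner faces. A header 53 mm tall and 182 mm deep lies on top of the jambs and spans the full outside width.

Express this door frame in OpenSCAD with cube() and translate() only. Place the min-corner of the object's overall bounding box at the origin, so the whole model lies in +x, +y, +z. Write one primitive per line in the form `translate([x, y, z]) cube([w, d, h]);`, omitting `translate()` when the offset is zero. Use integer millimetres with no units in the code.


cube([85, 182, 2095]);
translate([911, 0, 0]) cube([85, 182, 2095]);
translate([0, 0, 2095]) cube([996, 182, 53]);


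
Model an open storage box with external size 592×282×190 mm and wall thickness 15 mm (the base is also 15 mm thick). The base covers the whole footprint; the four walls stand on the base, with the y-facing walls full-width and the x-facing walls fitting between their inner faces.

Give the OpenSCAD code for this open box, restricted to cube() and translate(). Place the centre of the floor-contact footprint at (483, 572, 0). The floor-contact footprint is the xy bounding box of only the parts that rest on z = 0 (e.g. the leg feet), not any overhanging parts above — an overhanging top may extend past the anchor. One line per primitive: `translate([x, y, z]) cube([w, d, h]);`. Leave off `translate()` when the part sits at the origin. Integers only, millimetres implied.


translate([187, 431, 0]) cube([592, 282, 15]);
translate([187, 431, 15]) cube([592, 15, 175]);
translate([187, 698, 15]) cube([592, 15, 175]);
translate([187, 446, 15]) cube([15, 252, 175]);
translate([764, 446, 15]) cube([15, 252, 175]);


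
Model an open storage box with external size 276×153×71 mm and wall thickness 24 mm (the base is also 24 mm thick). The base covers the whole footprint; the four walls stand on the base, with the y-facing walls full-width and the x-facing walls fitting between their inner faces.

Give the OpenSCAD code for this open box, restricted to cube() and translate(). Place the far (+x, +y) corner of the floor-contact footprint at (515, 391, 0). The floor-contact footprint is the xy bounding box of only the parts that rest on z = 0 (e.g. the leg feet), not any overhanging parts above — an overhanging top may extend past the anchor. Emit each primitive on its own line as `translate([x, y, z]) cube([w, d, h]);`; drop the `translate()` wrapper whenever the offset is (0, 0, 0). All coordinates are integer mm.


translate([239, 238, 0]) cube([276, 153, 24]);
translate([239, 238, 24]) cube([276, 24, 47]);
translate([239, 367, 24]) cube([276, 24, 47]);
translate([239, 262, 24]) cube([24, 105, 47]);
translate([491, 262, 24]) cube([24, 105, 47]);


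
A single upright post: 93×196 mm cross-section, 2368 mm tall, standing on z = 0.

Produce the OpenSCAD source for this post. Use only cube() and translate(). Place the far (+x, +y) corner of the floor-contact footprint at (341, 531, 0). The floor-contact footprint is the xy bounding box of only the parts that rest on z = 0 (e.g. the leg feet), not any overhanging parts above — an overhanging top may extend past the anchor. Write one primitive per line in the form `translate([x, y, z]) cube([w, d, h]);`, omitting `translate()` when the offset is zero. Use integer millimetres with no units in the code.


translate([248, 335, 0]) cube([93, 196, 2368]);


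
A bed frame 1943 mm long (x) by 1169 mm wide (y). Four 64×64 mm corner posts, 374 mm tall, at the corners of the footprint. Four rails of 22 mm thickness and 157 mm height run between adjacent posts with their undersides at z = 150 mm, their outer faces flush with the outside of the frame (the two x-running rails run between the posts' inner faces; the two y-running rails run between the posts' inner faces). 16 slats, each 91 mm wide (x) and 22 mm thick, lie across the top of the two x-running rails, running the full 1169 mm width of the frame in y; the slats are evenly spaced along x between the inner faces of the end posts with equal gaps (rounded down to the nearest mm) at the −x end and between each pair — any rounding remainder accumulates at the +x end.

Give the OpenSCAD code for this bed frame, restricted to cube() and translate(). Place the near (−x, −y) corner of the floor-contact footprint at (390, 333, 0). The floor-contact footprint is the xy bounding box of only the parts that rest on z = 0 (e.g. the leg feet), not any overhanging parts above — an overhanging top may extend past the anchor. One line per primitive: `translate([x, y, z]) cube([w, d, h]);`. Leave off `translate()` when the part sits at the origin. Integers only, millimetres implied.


translate([390, 333, 0]) cube([64, 64, 374]);
translate([390, 1438, 0]) cube([64, 64, 374]);
translate([2269, 333, 0]) cube([64, 64, 374]);
translate([2269, 1438, 0]) cube([64, 64, 374]);
translate([454, 333, 150]) cube([1815, 22, 157]);
translate([454, 1480, 150]) cube([1815, 22, 157]);
translate([390, 397, 150]) cube([22, 1041, 157]);
translate([2311, 397, 150]) cube([22, 1041, 157]);
translate([475, 333, 307]) cube([91, 1169, 22]);
translate([587, 333, 307]) cube([91, 1169, 22]);
translate([699, 333, 307]) cube([91, 1169, 22]);
translate([811, 333, 307]) cube([91, 1169, 22]);
translate([923, 333, 307]) cube([91, 1169, 22]);
translate([1035, 333, 307]) cube([91, 1169, 22]);
translate([1147, 333, 307]) cube([91, 1169, 22]);
translate([1259, 333, 307]) cube([91, 1169, 22]);
translate([1371, 333, 307]) cube([91, 1169, 22]);
translate([1483, 333, 307]) cube([91, 1169, 22]);
translate([1595, 333, 307]) cube([91, 1169, 22]);
translate([1707, 333, 307]) cube([91, 1169, 22]);
translate([1819, 333, 307]) cube([91, 1169, 22]);
translate([1931, 333, 307]) cube([91, 1169, 22]);
translate([2043, 333, 307]) cube([91, 1169, 22]);
translate([2155, 333, 307]) cube([91, 1169, 22]);


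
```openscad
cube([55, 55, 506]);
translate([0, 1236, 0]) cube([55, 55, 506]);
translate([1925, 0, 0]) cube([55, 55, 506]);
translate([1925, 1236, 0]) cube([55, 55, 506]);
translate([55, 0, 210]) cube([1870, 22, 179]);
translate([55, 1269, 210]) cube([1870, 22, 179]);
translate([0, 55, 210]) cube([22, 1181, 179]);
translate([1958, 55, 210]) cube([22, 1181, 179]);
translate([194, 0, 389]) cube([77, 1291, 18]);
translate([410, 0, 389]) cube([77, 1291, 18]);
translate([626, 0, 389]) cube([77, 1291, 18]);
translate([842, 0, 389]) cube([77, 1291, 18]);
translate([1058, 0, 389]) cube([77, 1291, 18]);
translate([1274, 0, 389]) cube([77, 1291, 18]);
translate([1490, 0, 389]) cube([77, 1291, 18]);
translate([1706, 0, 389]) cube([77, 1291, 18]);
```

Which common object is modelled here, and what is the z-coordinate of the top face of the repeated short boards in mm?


A bed frame. The slat-top height is 407 mm.

Four posts, four rails, and a row of slats — a bed frame. Slats sit on the rails at z = 210 + 179 = 389; with slat thickness 18, the top is 407 mm.


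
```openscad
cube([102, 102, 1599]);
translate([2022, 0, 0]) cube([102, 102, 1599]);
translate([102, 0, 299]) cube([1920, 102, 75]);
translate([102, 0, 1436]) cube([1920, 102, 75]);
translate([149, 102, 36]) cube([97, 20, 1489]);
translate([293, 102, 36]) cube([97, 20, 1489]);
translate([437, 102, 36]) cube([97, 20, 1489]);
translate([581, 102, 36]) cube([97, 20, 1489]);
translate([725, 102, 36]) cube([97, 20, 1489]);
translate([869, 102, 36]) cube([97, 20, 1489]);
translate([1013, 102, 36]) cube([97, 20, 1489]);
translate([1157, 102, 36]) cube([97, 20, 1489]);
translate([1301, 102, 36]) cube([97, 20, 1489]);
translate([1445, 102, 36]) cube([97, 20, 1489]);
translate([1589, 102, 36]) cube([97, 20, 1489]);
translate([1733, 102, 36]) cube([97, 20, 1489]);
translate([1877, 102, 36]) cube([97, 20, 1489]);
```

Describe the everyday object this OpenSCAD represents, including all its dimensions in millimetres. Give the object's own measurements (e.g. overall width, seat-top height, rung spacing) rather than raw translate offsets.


A fence section. Two 102×102 mm posts, 1599 mm tall, stand on the floor with a clear span of 1920 mm between their inner faces. Two horizontal rails of 102×75 mm section span the gap between the posts with their undersides at z = 299 mm and z = 1436 mm, flush with the posts' −y face. 13 pickets, each 97 mm wide, 20 mm thick and 1489 mm tall, are fixed to the +y face of the rails with their bottoms at z = 36 mm, spaced across the span with a 47 mm gap after the −x post and between neighbouring pickets, with 48 mm left before the +x post.


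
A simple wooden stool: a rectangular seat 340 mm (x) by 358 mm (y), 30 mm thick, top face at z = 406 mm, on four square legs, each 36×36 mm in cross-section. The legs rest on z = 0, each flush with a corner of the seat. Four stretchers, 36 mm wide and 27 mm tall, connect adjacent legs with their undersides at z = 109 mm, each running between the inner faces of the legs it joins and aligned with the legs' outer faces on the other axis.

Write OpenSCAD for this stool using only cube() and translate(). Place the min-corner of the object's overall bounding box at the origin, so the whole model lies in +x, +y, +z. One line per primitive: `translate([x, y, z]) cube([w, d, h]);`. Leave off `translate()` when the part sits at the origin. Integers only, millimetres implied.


// leg_h = 406 - 30 = 376
// stretcher span = 340 - 2*36 = 268
translate([0, 0, 376]) cube([340, 358, 30]);
cube([36, 36, 376]);
translate([304, 0, 0]) cube([36, 36, 376]);
translate([0, 322, 0]) cube([36, 36, 376]);
translate([304, 322, 0]) cube([36, 36, 376]);
translate([36, 0, 109]) cube([268, 36, 27]);
translate([36, 322, 109]) cube([268, 36, 27]);
translate([0, 36, 109]) cube([36, 286, 27]);
translate([304, 36, 109]) cube([36, 286, 27]);


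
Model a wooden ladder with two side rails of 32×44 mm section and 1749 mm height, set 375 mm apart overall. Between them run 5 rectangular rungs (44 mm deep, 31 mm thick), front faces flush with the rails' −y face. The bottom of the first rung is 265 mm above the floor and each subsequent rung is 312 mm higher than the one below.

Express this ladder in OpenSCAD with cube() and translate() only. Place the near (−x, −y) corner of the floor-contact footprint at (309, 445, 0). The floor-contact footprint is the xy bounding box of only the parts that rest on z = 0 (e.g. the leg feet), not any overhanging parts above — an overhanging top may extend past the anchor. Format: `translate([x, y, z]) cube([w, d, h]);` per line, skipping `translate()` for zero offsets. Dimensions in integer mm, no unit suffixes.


// rung span = 375 - 2*32 = 311
// rung[k] z = 265 + k*312
translate([309, 445, 0]) cube([32, 44, 1749]);
translate([652, 445, 0]) cube([32, 44, 1749]);
translate([341, 445, 265]) cube([311, 44, 31]);
translate([341, 445, 577]) cube([311, 44, 31]);
translate([341, 445, 889]) cube([311, 44, 31]);
translate([341, 445, 1201]) cube([311, 44, 31]);
translate([341, 445, 1513]) cube([311, 44, 31]);


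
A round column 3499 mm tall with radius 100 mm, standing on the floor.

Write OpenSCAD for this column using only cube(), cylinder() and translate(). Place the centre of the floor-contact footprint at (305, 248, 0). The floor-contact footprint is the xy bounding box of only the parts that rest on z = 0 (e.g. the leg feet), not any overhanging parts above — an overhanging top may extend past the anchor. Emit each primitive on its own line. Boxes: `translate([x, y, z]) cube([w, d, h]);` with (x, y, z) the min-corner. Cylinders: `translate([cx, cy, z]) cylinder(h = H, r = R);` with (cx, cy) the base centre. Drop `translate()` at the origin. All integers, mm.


translate([305, 248, 0]) cylinder(h = 3499, r = 100);


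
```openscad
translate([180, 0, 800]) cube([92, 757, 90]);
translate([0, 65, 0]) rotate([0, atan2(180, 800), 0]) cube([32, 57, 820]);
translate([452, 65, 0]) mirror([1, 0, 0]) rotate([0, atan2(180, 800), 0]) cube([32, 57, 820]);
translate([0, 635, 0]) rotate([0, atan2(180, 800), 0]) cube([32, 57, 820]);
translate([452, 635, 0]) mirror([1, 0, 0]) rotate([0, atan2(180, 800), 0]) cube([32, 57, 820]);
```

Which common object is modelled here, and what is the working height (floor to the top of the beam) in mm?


A sawhorse. The overall height is 890 mm.

A beam across two mirrored pairs of raked legs — a sawhorse. The beam's underside is at z = 800 (matching the legs' vertical rise in atan2(180, 800)) and the beam is 90 mm tall, so its top is at 800 + 90 = 890 mm. The raked legs top out at the beam's underside, so that is the highest point.


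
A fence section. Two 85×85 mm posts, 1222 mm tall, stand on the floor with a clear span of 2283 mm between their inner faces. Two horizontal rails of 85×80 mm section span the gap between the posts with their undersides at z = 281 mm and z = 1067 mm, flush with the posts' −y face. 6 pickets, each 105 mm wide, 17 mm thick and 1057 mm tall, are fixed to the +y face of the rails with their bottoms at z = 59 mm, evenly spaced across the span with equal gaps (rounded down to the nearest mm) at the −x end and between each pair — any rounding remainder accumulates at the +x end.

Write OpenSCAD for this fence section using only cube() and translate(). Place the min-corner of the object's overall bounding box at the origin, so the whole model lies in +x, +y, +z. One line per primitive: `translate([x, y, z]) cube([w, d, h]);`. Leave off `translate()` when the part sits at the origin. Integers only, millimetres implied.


cube([85, 85, 1222]);
translate([2368, 0, 0]) cube([85, 85, 1222]);
translate([85, 0, 281]) cube([2283, 85, 80]);
translate([85, 0, 1067]) cube([2283, 85, 80]);
translate([321, 85, 59]) cube([105, 17, 1057]);
translate([662, 85, 59]) cube([105, 17, 1057]);
translate([1003, 85, 59]) cube([105, 17, 1057]);
translate([1344, 85, 59]) cube([105, 17, 1057]);
translate([1685, 85, 59]) cube([105, 17, 1057]);
translate([2026, 85, 59]) cube([105, 17, 1057]);


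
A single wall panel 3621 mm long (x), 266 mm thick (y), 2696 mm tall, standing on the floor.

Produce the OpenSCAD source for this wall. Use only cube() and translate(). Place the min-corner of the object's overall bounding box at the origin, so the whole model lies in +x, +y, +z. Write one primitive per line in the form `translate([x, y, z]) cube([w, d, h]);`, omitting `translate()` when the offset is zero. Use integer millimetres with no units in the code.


cube([3621, 266, 2696]);


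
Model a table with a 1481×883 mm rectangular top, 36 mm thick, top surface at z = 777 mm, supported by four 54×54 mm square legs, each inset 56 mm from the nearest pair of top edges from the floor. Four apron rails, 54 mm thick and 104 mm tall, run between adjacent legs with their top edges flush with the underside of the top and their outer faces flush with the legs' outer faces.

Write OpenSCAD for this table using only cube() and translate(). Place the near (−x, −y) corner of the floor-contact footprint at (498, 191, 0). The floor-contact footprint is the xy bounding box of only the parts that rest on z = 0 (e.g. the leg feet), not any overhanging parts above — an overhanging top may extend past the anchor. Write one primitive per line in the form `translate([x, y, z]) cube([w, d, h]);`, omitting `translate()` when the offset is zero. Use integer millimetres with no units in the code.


// leg_h = 777 - 36 = 741
// apron z = 741 - 104 = 637
translate([442, 135, 741]) cube([1481, 883, 36]);
translate([498, 191, 0]) cube([54, 54, 741]);
translate([1813, 191, 0]) cube([54, 54, 741]);
translate([498, 908, 0]) cube([54, 54, 741]);
translate([1813, 908, 0]) cube([54, 54, 741]);
translate([552, 191, 637]) cube([1261, 54, 104]);
translate([552, 908, 637]) cube([1261, 54, 104]);
translate([498, 245, 637]) cube([54, 663, 104]);
translate([1813, 245, 637]) cube([54, 663, 104]);


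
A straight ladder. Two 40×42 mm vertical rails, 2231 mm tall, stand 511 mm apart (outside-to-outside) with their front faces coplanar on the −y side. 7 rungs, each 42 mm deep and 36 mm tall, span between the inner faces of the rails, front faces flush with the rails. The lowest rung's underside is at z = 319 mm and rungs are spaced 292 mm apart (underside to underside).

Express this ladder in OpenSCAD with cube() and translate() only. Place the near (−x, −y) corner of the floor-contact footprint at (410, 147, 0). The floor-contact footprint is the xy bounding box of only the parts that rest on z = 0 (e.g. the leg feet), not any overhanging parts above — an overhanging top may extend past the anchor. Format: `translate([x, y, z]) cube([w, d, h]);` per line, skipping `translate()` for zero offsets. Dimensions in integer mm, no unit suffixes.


translate([410, 147, 0]) cube([40, 42, 2231]);
translate([881, 147, 0]) cube([40, 42, 2231]);
translate([450, 147, 319]) cube([431, 42, 36]);
translate([450, 147, 611]) cube([431, 42, 36]);
translate([450, 147, 903]) cube([431, 42, 36]);
translate([450, 147, 1195]) cube([431, 42, 36]);
translate([450, 147, 1487]) cube([431, 42, 36]);
translate([450, 147, 1779]) cube([431, 42, 36]);
translate([450, 147, 2071]) cube([431, 42, 36]);


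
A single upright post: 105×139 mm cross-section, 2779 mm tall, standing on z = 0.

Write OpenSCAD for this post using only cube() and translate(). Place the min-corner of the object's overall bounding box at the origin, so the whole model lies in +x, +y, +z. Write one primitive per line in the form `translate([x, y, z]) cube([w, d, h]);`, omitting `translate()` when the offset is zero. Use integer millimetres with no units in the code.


cube([105, 139, 2779]);


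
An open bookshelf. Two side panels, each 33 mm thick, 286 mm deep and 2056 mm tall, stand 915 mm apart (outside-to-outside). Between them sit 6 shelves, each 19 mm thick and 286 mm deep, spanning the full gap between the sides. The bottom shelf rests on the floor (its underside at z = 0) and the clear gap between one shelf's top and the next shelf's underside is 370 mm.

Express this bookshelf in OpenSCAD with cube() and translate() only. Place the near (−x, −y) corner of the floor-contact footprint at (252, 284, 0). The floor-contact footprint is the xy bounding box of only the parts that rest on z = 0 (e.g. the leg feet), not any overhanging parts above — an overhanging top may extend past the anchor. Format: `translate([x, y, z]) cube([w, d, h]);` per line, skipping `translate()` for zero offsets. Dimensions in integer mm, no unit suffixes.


translate([252, 284, 0]) cube([33, 286, 2056]);
translate([1134, 284, 0]) cube([33, 286, 2056]);
translate([285, 284, 0]) cube([849, 286, 19]);
translate([285, 284, 389]) cube([849, 286, 19]);
translate([285, 284, 778]) cube([849, 286, 19]);
translate([285, 284, 1167]) cube([849, 286, 19]);
translate([285, 284, 1556]) cube([849, 286, 19]);
translate([285, 284, 1945]) cube([849, 286, 19]);


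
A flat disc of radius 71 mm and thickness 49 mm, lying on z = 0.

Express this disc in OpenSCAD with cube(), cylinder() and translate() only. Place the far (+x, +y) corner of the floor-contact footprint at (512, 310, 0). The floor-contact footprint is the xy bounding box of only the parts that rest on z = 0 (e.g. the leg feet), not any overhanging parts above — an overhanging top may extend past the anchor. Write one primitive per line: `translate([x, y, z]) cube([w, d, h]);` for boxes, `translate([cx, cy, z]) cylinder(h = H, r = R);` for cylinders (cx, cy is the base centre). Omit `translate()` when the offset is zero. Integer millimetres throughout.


translate([441, 239, 0]) cylinder(h = 49, r = 71);


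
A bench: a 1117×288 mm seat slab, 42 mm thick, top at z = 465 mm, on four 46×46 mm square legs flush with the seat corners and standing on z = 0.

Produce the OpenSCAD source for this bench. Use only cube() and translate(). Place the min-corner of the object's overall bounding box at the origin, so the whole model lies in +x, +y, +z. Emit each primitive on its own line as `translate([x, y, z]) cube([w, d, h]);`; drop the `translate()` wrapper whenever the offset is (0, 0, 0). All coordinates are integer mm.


// leg_h = 465 − 42 = 423
translate([0, 0, 423]) cube([1117, 288, 42]);
cube([46, 46, 423]);
translate([0, 242, 0]) cube([46, 46, 423]);
translate([1071, 0, 0]) cube([46, 46, 423]);
translate([1071, 242, 0]) cube([46, 46, 423]);


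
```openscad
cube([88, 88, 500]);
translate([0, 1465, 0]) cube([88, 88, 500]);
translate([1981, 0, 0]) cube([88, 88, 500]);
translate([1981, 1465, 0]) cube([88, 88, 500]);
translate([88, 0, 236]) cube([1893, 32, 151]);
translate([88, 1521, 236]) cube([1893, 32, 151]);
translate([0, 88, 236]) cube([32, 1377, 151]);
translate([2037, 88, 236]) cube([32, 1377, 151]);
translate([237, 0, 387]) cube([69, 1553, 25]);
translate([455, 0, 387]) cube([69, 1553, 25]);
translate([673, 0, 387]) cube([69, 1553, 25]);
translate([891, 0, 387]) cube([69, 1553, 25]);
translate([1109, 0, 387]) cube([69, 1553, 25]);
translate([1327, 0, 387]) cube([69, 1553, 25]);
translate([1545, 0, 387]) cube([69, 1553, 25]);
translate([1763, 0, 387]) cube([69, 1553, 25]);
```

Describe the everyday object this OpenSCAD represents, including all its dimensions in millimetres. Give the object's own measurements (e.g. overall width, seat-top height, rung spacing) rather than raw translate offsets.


A bed frame 2069 mm long (x) by 1553 mm wide (y). Four 88×88 mm corner posts, 500 mm tall, at the corners of the footprint. Four rails of 32 mm thickness and 151 mm height run between adjacent posts with their undersides at z = 236 mm, their outer faces flush with the outside of the frame (the two x-running rails run between the posts' inner faces; the two y-running rails run between the posts' inner faces). 8 slats, each 69 mm wide (x) and 25 mm thick, lie across the top of the two x-running rails, running the full 1553 mm width of the frame in y; along x they sit between the end posts with a 149 mm gap after the −x posts and between neighbouring slats and before the +x posts.
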